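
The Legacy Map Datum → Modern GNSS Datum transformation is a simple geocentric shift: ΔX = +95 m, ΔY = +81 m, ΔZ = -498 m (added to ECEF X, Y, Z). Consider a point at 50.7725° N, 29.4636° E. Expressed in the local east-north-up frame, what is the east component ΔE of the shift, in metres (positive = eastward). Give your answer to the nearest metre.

ΔE = 24 m

At φ = 50.7725°, λ = 29.4636°: sin φ = 0.774641, cos φ = 0.632401, sin λ = 0.491871, cos λ = 0.870668.
ΔE = −sin λ·ΔX + cos λ·ΔY = −(0.491871)·(95) + (0.870668)·(81) = 23.80 m.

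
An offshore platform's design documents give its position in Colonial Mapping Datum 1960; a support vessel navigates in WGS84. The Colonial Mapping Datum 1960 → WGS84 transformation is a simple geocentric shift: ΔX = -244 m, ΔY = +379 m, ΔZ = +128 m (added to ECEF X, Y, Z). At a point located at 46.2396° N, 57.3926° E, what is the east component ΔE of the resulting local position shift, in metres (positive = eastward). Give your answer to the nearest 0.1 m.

The local east axis at (φ, λ) is (−sin λ, cos λ, 0), so ΔE = −sin(57.3926°)·(-244) + cos(57.3926°)·379 = 409.78 m.

ΔE = 409.8 m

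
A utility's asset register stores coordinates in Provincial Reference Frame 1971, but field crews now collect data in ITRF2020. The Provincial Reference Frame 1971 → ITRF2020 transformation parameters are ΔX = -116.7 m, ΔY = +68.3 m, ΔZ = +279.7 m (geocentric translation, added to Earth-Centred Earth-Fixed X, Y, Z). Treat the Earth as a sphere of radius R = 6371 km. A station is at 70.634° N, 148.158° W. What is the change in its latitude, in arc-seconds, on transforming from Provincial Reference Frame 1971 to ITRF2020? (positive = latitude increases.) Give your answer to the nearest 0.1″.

sin φ = 0.943420, cos φ = 0.331601, sin λ = -0.527579, cos λ = -0.849506.
North component: ΔN = −sin φ cos λ·ΔX − sin φ sin λ·ΔY + cos φ·ΔZ = −(0.943420)(-0.849506)(-116.7) − (0.943420)(-0.527579)(68.3) + (0.331601)(279.7) = 33.22 m.
1° of latitude spans πR/180 = 111195 m, so Δφ = 33.22 / 111195 × 3600 = 1.075″.

Δφ = 1.1″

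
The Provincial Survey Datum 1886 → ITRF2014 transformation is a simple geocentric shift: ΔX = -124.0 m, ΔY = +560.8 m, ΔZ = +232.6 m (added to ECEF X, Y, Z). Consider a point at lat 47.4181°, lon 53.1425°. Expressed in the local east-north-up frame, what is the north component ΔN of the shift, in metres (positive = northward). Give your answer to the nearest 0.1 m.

ΔN = -118.2 m

At φ = 47.4181°, λ = 53.1425°: sin φ = 0.736311, cos φ = 0.676643, sin λ = 0.800130, cos λ = 0.599827.
ΔN = −sin φ cos λ·ΔX − sin φ sin λ·ΔY + cos φ·ΔZ = −(0.736311)(0.599827)(-124.0) − (0.736311)(0.800130)(560.8) + (0.676643)(232.6) = -118.24 m.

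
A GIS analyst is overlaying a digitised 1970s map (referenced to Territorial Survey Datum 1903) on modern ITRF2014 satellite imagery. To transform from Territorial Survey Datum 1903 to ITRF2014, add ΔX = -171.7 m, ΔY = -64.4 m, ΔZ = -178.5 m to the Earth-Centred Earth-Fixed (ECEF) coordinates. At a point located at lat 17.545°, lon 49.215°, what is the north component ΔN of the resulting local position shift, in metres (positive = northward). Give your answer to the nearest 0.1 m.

The local north axis is (−sin φ cos λ, −sin φ sin λ, cos φ), giving ΔN = 33.811 + 14.699 − 170.196 = -121.69 m.

ΔN = -121.7 m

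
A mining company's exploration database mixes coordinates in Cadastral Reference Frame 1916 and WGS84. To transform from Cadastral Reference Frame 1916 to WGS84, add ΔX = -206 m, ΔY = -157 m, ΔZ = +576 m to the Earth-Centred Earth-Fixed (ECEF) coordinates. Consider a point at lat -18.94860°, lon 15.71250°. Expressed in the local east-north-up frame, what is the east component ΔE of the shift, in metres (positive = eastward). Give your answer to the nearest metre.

The local east axis at (φ, λ) is (−sin λ, cos λ, 0), so ΔE = −sin(15.71250°)·(-206) + cos(15.71250°)·(-157) = -95.35 m.

ΔE = -95 m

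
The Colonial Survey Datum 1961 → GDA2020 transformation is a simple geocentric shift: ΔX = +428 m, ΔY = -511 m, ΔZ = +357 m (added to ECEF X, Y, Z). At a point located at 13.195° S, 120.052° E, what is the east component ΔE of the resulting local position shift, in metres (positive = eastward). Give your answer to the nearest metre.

ΔE = -115 m

The local east axis at (φ, λ) is (−sin λ, cos λ, 0), so ΔE = −sin(120.052°)·428 + cos(120.052°)·(-511) = -114.56 m.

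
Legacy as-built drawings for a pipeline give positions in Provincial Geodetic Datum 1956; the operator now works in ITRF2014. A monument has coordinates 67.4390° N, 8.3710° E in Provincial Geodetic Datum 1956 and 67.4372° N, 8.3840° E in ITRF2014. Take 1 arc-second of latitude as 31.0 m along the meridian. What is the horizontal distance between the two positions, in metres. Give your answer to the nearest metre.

Δφ = 67.4372° − 67.4390° = -0.0018°; Δλ = 8.3840° − 8.3710° = +0.0130°.
1° of latitude = 3600 × 31.00 = 111600 m.
ΔN = Δφ × 111600 = -200.9 m; ΔE = Δλ × 111600 × cos(67.4390°) = +0.0130 × 111600 × 0.383667 = 556.6 m.
Distance = √(ΔE² + ΔN²) = √(556.6² + (-200.9)²) = 591.8 m.

592 m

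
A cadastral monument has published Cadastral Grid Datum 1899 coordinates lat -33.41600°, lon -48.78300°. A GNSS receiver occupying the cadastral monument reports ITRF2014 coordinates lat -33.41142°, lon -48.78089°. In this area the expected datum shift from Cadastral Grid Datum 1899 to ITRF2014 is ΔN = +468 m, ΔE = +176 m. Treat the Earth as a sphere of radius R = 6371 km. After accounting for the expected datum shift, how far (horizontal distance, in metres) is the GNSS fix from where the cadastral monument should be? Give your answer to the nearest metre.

46 m

Observed coordinate differences: Δφ = +0.00458°, Δλ = +0.00211°.
Converting to metres (1° lat = 111195 m, cos φ = 0.834694): observed ΔN = 509.3 m, observed ΔE = 195.8 m.
Subtracting the expected shift leaves a residual of 509.3 − (468) = 41.3 m north and 195.8 − (176) = 19.8 m east.
Residual distance = √(41.3² + 19.8²) = 45.8 m.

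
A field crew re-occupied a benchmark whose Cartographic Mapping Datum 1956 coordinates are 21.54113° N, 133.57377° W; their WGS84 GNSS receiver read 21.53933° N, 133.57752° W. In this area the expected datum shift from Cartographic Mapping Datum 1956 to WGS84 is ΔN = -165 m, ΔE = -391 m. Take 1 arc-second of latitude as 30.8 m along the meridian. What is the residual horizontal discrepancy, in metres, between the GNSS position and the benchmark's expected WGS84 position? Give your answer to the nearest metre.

35 m

Observed coordinate differences: Δφ = -0.00180°, Δλ = -0.00375°.
Converting to metres (1° lat = 110880 m, cos φ = 0.930154): observed ΔN = -199.6 m, observed ΔE = -386.8 m.
Subtracting the expected shift leaves a residual of -199.6 − (-165) = -34.6 m north and -386.8 − (-391) = 4.2 m east.
Residual distance = √((-34.6)² + 4.2²) = 34.8 m.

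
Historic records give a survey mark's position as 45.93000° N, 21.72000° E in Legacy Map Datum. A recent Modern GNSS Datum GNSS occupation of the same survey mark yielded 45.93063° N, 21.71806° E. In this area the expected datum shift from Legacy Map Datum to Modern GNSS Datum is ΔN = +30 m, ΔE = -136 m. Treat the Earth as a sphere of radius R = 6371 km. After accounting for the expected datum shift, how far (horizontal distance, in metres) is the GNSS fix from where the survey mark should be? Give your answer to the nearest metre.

Observed coordinate differences: Δφ = +0.00063°, Δλ = -0.00194°.
Converting to metres (1° lat = 111195 m, cos φ = 0.695537): observed ΔN = 70.1 m, observed ΔE = -150.0 m.
Subtracting the expected shift leaves a residual of 70.1 − (30) = 40.1 m north and -150.0 − (-136) = -14.0 m east.
Residual distance = √(40.1² + (-14.0)²) = 42.4 m.

42 m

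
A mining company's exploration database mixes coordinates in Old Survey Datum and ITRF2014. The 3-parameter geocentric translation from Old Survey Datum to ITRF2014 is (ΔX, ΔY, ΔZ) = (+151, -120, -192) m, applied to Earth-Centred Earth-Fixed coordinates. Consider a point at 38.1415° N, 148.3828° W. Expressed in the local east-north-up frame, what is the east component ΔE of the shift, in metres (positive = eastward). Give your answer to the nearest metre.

The local east axis at (φ, λ) is (−sin λ, cos λ, 0), so ΔE = −sin(-148.3828°)·151 + cos(-148.3828°)·(-120) = 181.35 m.

ΔE = 181 m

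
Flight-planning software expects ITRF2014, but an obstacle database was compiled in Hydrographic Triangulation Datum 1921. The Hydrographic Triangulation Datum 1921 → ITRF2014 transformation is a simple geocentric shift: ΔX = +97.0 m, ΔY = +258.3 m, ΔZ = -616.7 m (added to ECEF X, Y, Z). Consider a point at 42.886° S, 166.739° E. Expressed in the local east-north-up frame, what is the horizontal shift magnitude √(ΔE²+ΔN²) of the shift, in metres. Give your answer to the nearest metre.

The local east axis at (φ, λ) is (−sin λ, cos λ, 0), so ΔE = −sin(166.739°)·97.0 + cos(166.739°)·258.3 = -273.66 m.
The local north axis is (−sin φ cos λ, −sin φ sin λ, cos φ), giving ΔN = -64.252 + 40.323 − 451.862 = -475.79 m.
Horizontal magnitude = √(ΔE² + ΔN²) = √((-273.66)² + (-475.79)²) = 548.88 m.

549 m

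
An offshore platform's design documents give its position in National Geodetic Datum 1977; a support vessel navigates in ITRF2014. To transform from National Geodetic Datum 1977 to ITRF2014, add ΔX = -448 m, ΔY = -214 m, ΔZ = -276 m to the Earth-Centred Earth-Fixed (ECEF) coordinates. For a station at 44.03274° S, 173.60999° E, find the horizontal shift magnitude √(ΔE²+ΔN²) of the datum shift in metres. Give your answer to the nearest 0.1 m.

At φ = -44.03274°, λ = 173.60999°: sin φ = -0.695069, cos φ = 0.718943, sin λ = 0.111296, cos λ = -0.993787.
ΔE = −sin λ·ΔX + cos λ·ΔY = −(0.111296)·(-448) + (-0.993787)·(-214) = 262.53 m.
ΔN = −sin φ cos λ·ΔX − sin φ sin λ·ΔY + cos φ·ΔZ = −(-0.695069)(-0.993787)(-448) − (-0.695069)(0.111296)(-214) + (0.718943)(-276) = 94.47 m.
Horizontal magnitude = √(ΔE² + ΔN²) = √(262.53² + 94.47²) = 279.01 m.

279.0 m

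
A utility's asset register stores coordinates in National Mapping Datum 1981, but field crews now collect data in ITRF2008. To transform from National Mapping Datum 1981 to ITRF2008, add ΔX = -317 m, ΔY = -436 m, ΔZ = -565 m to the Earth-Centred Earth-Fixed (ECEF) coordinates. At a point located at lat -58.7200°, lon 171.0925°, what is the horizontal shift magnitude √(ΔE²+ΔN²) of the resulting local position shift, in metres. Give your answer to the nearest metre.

The local east axis at (φ, λ) is (−sin λ, cos λ, 0), so ΔE = −sin(171.0925°)·(-317) + cos(171.0925°)·(-436) = 479.83 m.
The local north axis is (−sin φ cos λ, −sin φ sin λ, cos φ), giving ΔN = 267.654 − 57.697 − 293.360 = -83.40 m.
Horizontal magnitude = √(ΔE² + ΔN²) = √(479.83² + (-83.40)²) = 487.02 m.

487 m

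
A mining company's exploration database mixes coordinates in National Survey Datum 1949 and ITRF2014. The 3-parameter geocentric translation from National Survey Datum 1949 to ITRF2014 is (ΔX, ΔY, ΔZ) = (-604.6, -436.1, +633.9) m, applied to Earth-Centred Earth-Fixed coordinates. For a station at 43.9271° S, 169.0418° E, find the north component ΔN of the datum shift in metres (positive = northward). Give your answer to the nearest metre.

ΔN = 811 m

At φ = -43.9271°, λ = 169.0418°: sin φ = -0.693743, cos φ = 0.720223, sin λ = 0.190093, cos λ = -0.981766.
ΔN = −sin φ cos λ·ΔX − sin φ sin λ·ΔY + cos φ·ΔZ = −(-0.693743)(-0.981766)(-604.6) − (-0.693743)(0.190093)(-436.1) + (0.720223)(633.9) = 810.83 m.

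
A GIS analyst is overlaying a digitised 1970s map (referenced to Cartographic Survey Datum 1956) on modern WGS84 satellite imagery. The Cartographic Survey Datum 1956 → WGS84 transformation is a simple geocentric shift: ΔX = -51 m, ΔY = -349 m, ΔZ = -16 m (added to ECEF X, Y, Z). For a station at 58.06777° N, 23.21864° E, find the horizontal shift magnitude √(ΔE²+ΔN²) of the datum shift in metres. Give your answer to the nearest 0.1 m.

At φ = 58.06777°, λ = 23.21864°: sin φ = 0.848674, cos φ = 0.528916, sin λ = 0.394241, cos λ = 0.919007.
ΔE = −sin λ·ΔX + cos λ·ΔY = −(0.394241)·(-51) + (0.919007)·(-349) = -300.63 m.
ΔN = −sin φ cos λ·ΔX − sin φ sin λ·ΔY + cos φ·ΔZ = −(0.848674)(0.919007)(-51) − (0.848674)(0.394241)(-349) + (0.528916)(-16) = 148.08 m.
Horizontal magnitude = √(ΔE² + ΔN²) = √((-300.63)² + 148.08²) = 335.12 m.

335.1 m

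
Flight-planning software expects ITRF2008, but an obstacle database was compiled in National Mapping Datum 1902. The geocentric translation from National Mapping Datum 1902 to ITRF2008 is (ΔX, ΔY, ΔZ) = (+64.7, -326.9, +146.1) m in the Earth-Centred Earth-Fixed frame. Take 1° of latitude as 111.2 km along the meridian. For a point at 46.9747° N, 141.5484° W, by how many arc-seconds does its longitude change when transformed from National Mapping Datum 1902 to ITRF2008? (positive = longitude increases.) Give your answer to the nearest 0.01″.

Δλ = 14.06″

sin φ = 0.731052, cos φ = 0.682321, sin λ = -0.621853, cos λ = -0.783134.
East component: ΔE = −sin λ·ΔX + cos λ·ΔY = −(-0.621853)(64.7) + (-0.783134)(-326.9) = 296.24 m.
1° of latitude spans 111200 m; at latitude φ, 1° of longitude spans that × cos φ = 75874.1 m, so Δλ = 296.24 / 75874.1 × 3600 = 14.056″.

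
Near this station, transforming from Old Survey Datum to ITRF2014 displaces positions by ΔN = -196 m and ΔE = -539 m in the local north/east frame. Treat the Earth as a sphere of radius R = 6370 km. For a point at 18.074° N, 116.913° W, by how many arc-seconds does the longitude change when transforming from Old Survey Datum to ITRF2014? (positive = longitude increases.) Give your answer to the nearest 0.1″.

At latitude 18.074°, cos φ = 0.950657.
One radian of longitude at latitude φ spans R cos φ, so Δλ = ΔE / (R cos φ) = -539.0 / (6370000 × 0.950657) = -8.9007e-05 rad = -18.359″.

Δλ = -18.4″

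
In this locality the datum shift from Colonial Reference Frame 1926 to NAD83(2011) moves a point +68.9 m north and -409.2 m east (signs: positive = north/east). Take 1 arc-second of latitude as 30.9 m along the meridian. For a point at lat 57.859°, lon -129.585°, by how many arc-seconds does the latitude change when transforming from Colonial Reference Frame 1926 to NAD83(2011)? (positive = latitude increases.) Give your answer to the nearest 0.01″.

1″ of latitude = 30.90 m, so Δφ = 68.9 / 30.90 = 2.230″.

Δφ = 2.23″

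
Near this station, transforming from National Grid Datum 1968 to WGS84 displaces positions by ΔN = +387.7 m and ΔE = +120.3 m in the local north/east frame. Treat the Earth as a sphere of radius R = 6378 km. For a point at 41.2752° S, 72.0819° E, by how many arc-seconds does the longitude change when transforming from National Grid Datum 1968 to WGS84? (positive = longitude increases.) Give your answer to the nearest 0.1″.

At latitude -41.2752°, cos φ = 0.751550.
One radian of longitude at latitude φ spans R cos φ, so Δλ = ΔE / (R cos φ) = 120.3 / (6378000 × 0.751550) = 2.5097e-05 rad = 5.177″.

Δλ = 5.2″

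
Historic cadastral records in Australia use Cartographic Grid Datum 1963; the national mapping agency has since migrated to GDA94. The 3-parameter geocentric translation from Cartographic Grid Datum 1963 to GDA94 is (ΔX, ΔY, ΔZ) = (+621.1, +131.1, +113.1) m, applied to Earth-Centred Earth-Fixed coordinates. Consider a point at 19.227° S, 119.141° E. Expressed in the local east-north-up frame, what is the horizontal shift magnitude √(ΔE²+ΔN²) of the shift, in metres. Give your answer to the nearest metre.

608 m

The local east axis at (φ, λ) is (−sin λ, cos λ, 0), so ΔE = −sin(119.141°)·621.1 + cos(119.141°)·131.1 = -606.32 m.
The local north axis is (−sin φ cos λ, −sin φ sin λ, cos φ), giving ΔN = -99.601 + 37.708 + 106.791 = 44.90 m.
Horizontal magnitude = √(ΔE² + ΔN²) = √((-606.32)² + 44.90²) = 607.98 m.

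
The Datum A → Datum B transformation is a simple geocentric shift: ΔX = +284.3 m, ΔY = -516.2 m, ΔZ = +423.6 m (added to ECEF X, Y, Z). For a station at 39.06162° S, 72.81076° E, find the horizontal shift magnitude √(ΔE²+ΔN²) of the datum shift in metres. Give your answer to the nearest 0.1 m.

At φ = -39.06162°, λ = 72.81076°: sin φ = -0.630156, cos φ = 0.776469, sin λ = 0.955334, cos λ = 0.295529.
ΔE = −sin λ·ΔX + cos λ·ΔY = −(0.955334)·(284.3) + (0.295529)·(-516.2) = -424.15 m.
ΔN = −sin φ cos λ·ΔX − sin φ sin λ·ΔY + cos φ·ΔZ = −(-0.630156)(0.295529)(284.3) − (-0.630156)(0.955334)(-516.2) + (0.776469)(423.6) = 71.10 m.
Horizontal magnitude = √(ΔE² + ΔN²) = √((-424.15)² + 71.10²) = 430.07 m.

430.1 m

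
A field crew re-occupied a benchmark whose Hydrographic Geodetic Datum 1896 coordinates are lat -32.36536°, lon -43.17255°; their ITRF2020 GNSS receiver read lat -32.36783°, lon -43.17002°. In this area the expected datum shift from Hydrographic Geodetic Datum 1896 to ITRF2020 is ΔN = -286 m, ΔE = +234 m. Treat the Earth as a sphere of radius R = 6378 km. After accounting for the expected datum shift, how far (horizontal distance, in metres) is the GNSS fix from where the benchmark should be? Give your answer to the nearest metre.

Observed coordinate differences: Δφ = -0.00247°, Δλ = +0.00253°.
Converting to metres (1° lat = 111317 m, cos φ = 0.844652): observed ΔN = -275.0 m, observed ΔE = 237.9 m.
Subtracting the expected shift leaves a residual of -275.0 − (-286) = 11.0 m north and 237.9 − (234) = 3.9 m east.
Residual distance = √(11.0² + 3.9²) = 11.7 m.

12 m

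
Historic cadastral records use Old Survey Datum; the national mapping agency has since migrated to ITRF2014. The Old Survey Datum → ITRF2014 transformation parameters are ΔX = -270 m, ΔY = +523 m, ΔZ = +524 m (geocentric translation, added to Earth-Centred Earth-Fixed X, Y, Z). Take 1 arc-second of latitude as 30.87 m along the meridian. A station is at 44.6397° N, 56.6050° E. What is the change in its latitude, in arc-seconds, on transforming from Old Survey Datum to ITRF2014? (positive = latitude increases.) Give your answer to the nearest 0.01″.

Δφ = 5.52″

sin φ = 0.702646, cos φ = 0.711539, sin λ = 0.834896, cos λ = 0.550408.
North component: ΔN = −sin φ cos λ·ΔX − sin φ sin λ·ΔY + cos φ·ΔZ = −(0.702646)(0.550408)(-270) − (0.702646)(0.834896)(523) + (0.711539)(524) = 170.46 m.
1° of latitude spans 3600 × 30.87 = 111132 m, so Δφ = 170.46 / 111132 × 3600 = 5.522″.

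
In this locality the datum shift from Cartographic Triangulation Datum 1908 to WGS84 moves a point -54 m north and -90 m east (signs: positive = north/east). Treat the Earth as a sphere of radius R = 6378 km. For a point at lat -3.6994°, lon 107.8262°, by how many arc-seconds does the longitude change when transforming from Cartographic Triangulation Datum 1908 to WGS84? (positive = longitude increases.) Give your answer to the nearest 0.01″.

Δλ = -2.92″

At latitude -3.6994°, cos φ = 0.997916.
One radian of longitude at latitude φ spans R cos φ, so Δλ = ΔE / (R cos φ) = -90.0 / (6378000 × 0.997916) = -1.4140e-05 rad = -2.917″.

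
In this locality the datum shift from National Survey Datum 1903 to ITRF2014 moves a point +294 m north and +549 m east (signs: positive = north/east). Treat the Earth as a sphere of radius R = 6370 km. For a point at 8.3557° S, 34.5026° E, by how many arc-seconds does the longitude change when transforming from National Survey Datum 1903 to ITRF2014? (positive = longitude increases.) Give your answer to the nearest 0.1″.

At latitude -8.3557°, cos φ = 0.989385.
One radian of longitude at latitude φ spans R cos φ, so Δλ = ΔE / (R cos φ) = 549.0 / (6370000 × 0.989385) = 8.7110e-05 rad = 17.968″.

Δλ = 18.0″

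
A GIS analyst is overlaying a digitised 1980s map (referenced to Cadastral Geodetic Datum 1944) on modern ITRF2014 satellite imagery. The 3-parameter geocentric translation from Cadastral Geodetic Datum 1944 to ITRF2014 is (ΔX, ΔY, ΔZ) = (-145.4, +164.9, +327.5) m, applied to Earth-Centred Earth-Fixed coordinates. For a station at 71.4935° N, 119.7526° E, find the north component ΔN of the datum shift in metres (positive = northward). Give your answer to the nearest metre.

ΔN = -100 m

The local north axis is (−sin φ cos λ, −sin φ sin λ, cos φ), giving ΔN = -68.424 − 135.759 + 103.953 = -100.23 m.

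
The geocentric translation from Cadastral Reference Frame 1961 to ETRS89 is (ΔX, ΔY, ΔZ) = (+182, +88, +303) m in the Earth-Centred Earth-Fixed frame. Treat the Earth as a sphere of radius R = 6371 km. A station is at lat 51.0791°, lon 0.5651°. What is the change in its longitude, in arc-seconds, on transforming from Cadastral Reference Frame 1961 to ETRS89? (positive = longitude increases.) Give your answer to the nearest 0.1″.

sin φ = 0.778014, cos φ = 0.628247, sin λ = 0.009863, cos λ = 0.999951.
East component: ΔE = −sin λ·ΔX + cos λ·ΔY = −(0.009863)(182) + (0.999951)(88) = 86.20 m.
1° of latitude spans πR/180 = 111195 m; at latitude φ, 1° of longitude spans that × cos φ = 69857.9 m, so Δλ = 86.20 / 69857.9 × 3600 = 4.442″.

Δλ = 4.4″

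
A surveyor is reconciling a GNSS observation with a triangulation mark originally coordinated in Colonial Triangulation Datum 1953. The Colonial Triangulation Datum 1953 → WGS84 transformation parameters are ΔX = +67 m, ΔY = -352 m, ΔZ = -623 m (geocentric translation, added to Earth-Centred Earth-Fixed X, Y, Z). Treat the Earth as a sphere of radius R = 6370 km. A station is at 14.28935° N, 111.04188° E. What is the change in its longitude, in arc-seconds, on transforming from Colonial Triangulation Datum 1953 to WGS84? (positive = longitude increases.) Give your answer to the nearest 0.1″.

Δλ = 2.1″

sin φ = 0.246819, cos φ = 0.969062, sin λ = 0.933318, cos λ = -0.359050.
East component: ΔE = −sin λ·ΔX + cos λ·ΔY = −(0.933318)(67) + (-0.359050)(-352) = 63.85 m.
1° of latitude spans πR/180 = 111177 m; at latitude φ, 1° of longitude spans that × cos φ = 107737.8 m, so Δλ = 63.85 / 107737.8 × 3600 = 2.134″.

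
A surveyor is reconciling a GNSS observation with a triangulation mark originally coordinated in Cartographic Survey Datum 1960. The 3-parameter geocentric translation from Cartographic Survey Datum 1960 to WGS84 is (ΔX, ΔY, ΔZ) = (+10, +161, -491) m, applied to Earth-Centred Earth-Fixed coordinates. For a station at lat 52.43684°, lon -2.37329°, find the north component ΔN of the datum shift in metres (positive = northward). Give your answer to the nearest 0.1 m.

ΔN = -302.0 m

The local north axis is (−sin φ cos λ, −sin φ sin λ, cos φ), giving ΔN = -7.920 + 5.285 − 299.331 = -301.97 m.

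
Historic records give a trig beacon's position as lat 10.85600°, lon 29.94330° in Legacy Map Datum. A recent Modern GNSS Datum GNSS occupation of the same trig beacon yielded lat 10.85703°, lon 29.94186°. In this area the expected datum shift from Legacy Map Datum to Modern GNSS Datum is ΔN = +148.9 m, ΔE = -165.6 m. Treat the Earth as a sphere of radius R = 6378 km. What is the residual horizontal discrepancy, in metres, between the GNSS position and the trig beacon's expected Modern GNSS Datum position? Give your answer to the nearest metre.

Observed coordinate differences: Δφ = +0.00103°, Δλ = -0.00144°.
Converting to metres (1° lat = 111317 m, cos φ = 0.982104): observed ΔN = 114.7 m, observed ΔE = -157.4 m.
Subtracting the expected shift leaves a residual of 114.7 − (148.9) = -34.2 m north and -157.4 − (-165.6) = 8.2 m east.
Residual distance = √((-34.2)² + 8.2²) = 35.2 m.

35 m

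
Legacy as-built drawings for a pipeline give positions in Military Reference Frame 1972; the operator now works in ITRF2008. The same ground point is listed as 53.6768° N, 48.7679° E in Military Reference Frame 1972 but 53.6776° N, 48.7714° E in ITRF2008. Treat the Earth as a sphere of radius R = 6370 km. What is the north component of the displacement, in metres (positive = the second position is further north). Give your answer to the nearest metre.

ΔN = 89 m

Δφ = 53.6776° − 53.6768° = +0.0008°; Δλ = 48.7714° − 48.7679° = +0.0035°.
1° along a meridian = πR/180 = 111177 m.
ΔN = Δφ × 111177 = 88.9 m; ΔE = Δλ × 111177 × cos(53.6768°) = +0.0035 × 111177 × 0.592339 = 230.5 m.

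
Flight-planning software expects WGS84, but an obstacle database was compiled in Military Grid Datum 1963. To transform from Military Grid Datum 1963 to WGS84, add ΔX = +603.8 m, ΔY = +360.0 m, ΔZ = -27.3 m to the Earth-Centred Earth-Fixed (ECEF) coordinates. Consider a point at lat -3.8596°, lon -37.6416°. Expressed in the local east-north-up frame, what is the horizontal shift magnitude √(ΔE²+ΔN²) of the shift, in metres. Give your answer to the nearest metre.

The local east axis at (φ, λ) is (−sin λ, cos λ, 0), so ΔE = −sin(-37.6416°)·603.8 + cos(-37.6416°)·360.0 = 653.82 m.
The local north axis is (−sin φ cos λ, −sin φ sin λ, cos φ), giving ΔN = 32.183 − 14.799 − 27.238 = -9.85 m.
Horizontal magnitude = √(ΔE² + ΔN²) = √(653.82² + (-9.85)²) = 653.89 m.

654 m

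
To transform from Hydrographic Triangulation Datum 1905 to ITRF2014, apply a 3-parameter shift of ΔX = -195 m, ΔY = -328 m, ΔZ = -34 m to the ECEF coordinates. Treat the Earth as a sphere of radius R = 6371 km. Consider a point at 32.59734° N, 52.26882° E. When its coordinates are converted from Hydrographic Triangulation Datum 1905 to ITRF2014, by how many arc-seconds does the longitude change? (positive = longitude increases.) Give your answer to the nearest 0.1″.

sin φ = 0.538732, cos φ = 0.842477, sin λ = 0.790891, cos λ = 0.611958.
East component: ΔE = −sin λ·ΔX + cos λ·ΔY = −(0.790891)(-195) + (0.611958)(-328) = -46.50 m.
1° of latitude spans πR/180 = 111195 m; at latitude φ, 1° of longitude spans that × cos φ = 93679.2 m, so Δλ = -46.50 / 93679.2 × 3600 = -1.787″.

Δλ = -1.8″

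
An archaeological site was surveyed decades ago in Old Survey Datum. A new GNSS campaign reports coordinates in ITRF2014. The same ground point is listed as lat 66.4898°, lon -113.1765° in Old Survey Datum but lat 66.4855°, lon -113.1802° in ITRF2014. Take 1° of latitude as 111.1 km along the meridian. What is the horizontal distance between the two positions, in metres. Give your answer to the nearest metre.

Δφ = 66.4855° − 66.4898° = -0.0043°; Δλ = -113.1802° − -113.1765° = -0.0037°.
ΔN = Δφ × 111100 = -477.7 m; ΔE = Δλ × 111100 × cos(66.4898°) = -0.0037 × 111100 × 0.398912 = -164.0 m.
Distance = √(ΔE² + ΔN²) = √((-164.0)² + (-477.7)²) = 505.1 m.

505 m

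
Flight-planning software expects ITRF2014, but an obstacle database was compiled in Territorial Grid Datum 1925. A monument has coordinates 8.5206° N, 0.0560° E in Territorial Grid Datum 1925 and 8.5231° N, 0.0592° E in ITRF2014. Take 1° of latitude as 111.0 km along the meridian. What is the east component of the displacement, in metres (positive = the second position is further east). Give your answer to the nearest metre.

ΔE = 351 m

Δφ = 8.5231° − 8.5206° = +0.0025°; Δλ = 0.0592° − 0.0560° = +0.0032°.
ΔN = Δφ × 111000 = 277.5 m; ΔE = Δλ × 111000 × cos(8.5206°) = +0.0032 × 111000 × 0.988963 = 351.3 m.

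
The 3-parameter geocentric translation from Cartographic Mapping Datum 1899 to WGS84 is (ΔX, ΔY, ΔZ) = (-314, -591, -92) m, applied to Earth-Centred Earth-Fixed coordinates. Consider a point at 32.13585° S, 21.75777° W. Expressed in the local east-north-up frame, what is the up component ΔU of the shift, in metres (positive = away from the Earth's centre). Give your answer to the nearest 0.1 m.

The local up (radial) axis is (cos φ cos λ, cos φ sin λ, sin φ), giving ΔU = -246.950 + 185.509 + 48.937 = -12.50 m.

ΔU = -12.5 m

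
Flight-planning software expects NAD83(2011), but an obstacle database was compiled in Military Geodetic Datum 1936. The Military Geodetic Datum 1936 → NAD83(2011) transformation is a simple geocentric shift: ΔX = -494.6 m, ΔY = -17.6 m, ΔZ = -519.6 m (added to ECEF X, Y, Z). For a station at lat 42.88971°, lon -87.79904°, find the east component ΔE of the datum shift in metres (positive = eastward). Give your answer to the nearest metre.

ΔE = -495 m

The local east axis at (φ, λ) is (−sin λ, cos λ, 0), so ΔE = −sin(-87.79904°)·(-494.6) + cos(-87.79904°)·(-17.6) = -494.91 m.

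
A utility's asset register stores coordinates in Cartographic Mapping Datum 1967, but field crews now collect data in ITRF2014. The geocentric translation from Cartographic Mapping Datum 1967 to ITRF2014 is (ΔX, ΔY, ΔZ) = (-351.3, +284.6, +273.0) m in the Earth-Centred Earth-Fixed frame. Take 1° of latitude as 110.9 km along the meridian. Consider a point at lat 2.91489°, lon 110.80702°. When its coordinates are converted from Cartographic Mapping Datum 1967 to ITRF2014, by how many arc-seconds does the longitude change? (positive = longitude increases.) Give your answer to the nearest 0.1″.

Δλ = 7.4″

sin φ = 0.050852, cos φ = 0.998706, sin λ = 0.934782, cos λ = -0.355221.
East component: ΔE = −sin λ·ΔX + cos λ·ΔY = −(0.934782)(-351.3) + (-0.355221)(284.6) = 227.29 m.
1° of latitude spans 110900 m; at latitude φ, 1° of longitude spans that × cos φ = 110756.5 m, so Δλ = 227.29 / 110756.5 × 3600 = 7.388″.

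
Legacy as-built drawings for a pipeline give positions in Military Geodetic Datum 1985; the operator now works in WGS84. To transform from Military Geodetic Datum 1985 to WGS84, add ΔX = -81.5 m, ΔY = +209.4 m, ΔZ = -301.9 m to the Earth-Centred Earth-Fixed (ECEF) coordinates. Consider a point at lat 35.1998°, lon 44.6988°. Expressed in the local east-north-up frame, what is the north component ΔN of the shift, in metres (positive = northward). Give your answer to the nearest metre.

At φ = 35.1998°, λ = 44.6988°: sin φ = 0.576429, cos φ = 0.817147, sin λ = 0.703380, cos λ = 0.710814.
ΔN = −sin φ cos λ·ΔX − sin φ sin λ·ΔY + cos φ·ΔZ = −(0.576429)(0.710814)(-81.5) − (0.576429)(0.703380)(209.4) + (0.817147)(-301.9) = -298.20 m.

ΔN = -298 m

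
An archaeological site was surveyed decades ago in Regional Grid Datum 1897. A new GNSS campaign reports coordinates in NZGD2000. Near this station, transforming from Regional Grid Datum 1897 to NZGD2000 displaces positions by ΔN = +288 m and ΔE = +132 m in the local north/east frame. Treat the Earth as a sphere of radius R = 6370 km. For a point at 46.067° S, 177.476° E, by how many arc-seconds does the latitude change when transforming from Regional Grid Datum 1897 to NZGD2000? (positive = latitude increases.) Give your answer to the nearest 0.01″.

On a sphere of radius R, 1 rad of latitude = R, so Δφ = ΔN / R = 288.0 / 6370000 = 4.5212e-05 rad = 9.326″.

Δφ = 9.33″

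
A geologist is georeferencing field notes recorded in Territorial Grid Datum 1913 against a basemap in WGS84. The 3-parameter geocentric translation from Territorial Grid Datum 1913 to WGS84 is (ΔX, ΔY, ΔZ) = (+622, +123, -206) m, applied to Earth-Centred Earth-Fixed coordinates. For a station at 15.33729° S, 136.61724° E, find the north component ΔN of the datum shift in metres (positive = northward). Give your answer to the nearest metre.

At φ = -15.33729°, λ = 136.61724°: sin φ = -0.264501, cos φ = 0.964385, sin λ = 0.686869, cos λ = -0.726781.
ΔN = −sin φ cos λ·ΔX − sin φ sin λ·ΔY + cos φ·ΔZ = −(-0.264501)(-0.726781)(622) − (-0.264501)(0.686869)(123) + (0.964385)(-206) = -295.89 m.

ΔN = -296 m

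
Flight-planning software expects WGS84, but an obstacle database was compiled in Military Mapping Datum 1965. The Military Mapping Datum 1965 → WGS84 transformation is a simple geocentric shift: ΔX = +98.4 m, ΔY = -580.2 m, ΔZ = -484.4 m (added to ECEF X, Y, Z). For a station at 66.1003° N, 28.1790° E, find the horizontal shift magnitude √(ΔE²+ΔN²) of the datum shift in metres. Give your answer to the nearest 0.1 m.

558.5 m

At φ = 66.1003°, λ = 28.1790°: sin φ = 0.914256, cos φ = 0.405137, sin λ = 0.472228, cos λ = 0.881477.
ΔE = −sin λ·ΔX + cos λ·ΔY = −(0.472228)·(98.4) + (0.881477)·(-580.2) = -557.90 m.
ΔN = −sin φ cos λ·ΔX − sin φ sin λ·ΔY + cos φ·ΔZ = −(0.914256)(0.881477)(98.4) − (0.914256)(0.472228)(-580.2) + (0.405137)(-484.4) = -25.05 m.
Horizontal magnitude = √(ΔE² + ΔN²) = √((-557.90)² + (-25.05)²) = 558.46 m.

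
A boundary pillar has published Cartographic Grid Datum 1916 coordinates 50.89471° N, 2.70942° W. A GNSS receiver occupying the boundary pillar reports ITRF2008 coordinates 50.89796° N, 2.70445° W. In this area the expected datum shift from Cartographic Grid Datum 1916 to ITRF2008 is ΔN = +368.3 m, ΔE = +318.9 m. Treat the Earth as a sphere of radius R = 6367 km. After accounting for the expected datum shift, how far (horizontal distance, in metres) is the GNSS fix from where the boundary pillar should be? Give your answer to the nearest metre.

30 m

Observed coordinate differences: Δφ = +0.00325°, Δλ = +0.00497°.
Converting to metres (1° lat = 111125 m, cos φ = 0.630747): observed ΔN = 361.2 m, observed ΔE = 348.4 m.
Subtracting the expected shift leaves a residual of 361.2 − (368.3) = -7.1 m north and 348.4 − (318.9) = 29.5 m east.
Residual distance = √((-7.1)² + 29.5²) = 30.3 m.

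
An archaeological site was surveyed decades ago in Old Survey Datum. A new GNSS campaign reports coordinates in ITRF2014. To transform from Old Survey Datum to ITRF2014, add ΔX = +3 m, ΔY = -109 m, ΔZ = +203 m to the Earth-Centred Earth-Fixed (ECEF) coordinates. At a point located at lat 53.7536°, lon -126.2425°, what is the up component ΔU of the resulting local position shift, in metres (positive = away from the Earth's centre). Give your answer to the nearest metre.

ΔU = 215 m

At φ = 53.7536°, λ = -126.2425°: sin φ = 0.806482, cos φ = 0.591259, sin λ = -0.806522, cos λ = -0.591204.
ΔU = cos φ cos λ·ΔX + cos φ sin λ·ΔY + sin φ·ΔZ = (0.591259)(-0.591204)(3) + (0.591259)(-0.806522)(-109) + (0.806482)(203) = 214.65 m.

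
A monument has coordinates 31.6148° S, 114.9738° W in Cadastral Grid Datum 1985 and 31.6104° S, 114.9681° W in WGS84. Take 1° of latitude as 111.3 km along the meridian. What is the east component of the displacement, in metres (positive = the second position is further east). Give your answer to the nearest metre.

Δφ = -31.6104° − -31.6148° = +0.0044°; Δλ = -114.9681° − -114.9738° = +0.0057°.
ΔN = Δφ × 111300 = 489.7 m; ΔE = Δλ × 111300 × cos(-31.6148°) = +0.0057 × 111300 × 0.851592 = 540.3 m.

ΔE = 540 m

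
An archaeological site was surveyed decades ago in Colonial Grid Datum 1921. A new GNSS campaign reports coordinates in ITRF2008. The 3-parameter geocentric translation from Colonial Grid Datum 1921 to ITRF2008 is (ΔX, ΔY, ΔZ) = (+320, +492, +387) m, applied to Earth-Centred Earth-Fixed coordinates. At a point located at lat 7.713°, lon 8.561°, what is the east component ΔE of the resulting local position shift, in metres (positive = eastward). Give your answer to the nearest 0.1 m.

At φ = 7.713°, λ = 8.561°: sin φ = 0.134211, cos φ = 0.990953, sin λ = 0.148862, cos λ = 0.988858.
ΔE = −sin λ·ΔX + cos λ·ΔY = −(0.148862)·(320) + (0.988858)·(492) = 438.88 m.

ΔE = 438.9 m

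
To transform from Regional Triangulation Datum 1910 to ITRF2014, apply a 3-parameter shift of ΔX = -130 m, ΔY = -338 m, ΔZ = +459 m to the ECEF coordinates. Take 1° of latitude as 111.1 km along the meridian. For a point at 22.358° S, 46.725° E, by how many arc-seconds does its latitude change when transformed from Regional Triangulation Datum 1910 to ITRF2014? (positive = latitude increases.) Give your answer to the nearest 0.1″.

sin φ = -0.380393, cos φ = 0.924825, sin λ = 0.728072, cos λ = 0.685501.
North component: ΔN = −sin φ cos λ·ΔX − sin φ sin λ·ΔY + cos φ·ΔZ = −(-0.380393)(0.685501)(-130) − (-0.380393)(0.728072)(-338) + (0.924825)(459) = 296.99 m.
1° of latitude spans 111100 m, so Δφ = 296.99 / 111100 × 3600 = 9.623″.

Δφ = 9.6″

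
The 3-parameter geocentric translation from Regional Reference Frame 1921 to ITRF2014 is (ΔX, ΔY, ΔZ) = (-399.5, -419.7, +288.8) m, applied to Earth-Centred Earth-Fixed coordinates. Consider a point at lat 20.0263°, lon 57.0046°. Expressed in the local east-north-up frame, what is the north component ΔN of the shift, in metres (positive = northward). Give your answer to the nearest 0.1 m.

The local north axis is (−sin φ cos λ, −sin φ sin λ, cos φ), giving ΔN = 74.503 + 120.546 + 271.338 = 466.39 m.

ΔN = 466.4 m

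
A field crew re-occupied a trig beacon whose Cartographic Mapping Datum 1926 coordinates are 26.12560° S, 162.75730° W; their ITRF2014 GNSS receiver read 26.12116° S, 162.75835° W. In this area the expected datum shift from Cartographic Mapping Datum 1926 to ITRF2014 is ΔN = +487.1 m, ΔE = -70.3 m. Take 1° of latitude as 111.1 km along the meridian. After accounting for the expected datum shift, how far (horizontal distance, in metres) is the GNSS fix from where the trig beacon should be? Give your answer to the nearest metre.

35 m

Observed coordinate differences: Δφ = +0.00444°, Δλ = -0.00105°.
Converting to metres (1° lat = 111100 m, cos φ = 0.897831): observed ΔN = 493.3 m, observed ΔE = -104.7 m.
Subtracting the expected shift leaves a residual of 493.3 − (487.1) = 6.2 m north and -104.7 − (-70.3) = -34.4 m east.
Residual distance = √(6.2² + (-34.4)²) = 35.0 m.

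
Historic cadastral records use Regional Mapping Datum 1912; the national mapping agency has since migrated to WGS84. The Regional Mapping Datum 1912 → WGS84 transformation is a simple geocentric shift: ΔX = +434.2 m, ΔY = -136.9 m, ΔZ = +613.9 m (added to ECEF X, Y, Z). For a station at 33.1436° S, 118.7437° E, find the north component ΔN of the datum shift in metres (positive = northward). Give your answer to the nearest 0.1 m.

The local north axis is (−sin φ cos λ, −sin φ sin λ, cos φ), giving ΔN = -114.161 − 65.626 + 514.020 = 334.23 m.

ΔN = 334.2 m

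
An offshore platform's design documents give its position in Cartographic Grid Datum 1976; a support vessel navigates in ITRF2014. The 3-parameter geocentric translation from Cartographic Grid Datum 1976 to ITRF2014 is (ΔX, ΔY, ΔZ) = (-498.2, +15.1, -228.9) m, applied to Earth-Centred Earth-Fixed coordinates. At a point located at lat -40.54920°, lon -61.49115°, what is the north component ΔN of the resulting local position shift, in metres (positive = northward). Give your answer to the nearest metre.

ΔN = -337 m

The local north axis is (−sin φ cos λ, −sin φ sin λ, cos φ), giving ΔN = -154.586 − 8.626 − 173.929 = -337.14 m.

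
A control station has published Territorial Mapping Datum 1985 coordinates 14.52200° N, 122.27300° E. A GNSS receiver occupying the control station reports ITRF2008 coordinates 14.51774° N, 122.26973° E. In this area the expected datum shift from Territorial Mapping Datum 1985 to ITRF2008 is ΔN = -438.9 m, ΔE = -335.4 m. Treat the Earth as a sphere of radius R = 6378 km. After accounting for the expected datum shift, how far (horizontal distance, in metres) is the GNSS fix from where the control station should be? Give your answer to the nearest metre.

39 m

Observed coordinate differences: Δφ = -0.00426°, Δλ = -0.00327°.
Converting to metres (1° lat = 111317 m, cos φ = 0.968051): observed ΔN = -474.2 m, observed ΔE = -352.4 m.
Subtracting the expected shift leaves a residual of -474.2 − (-438.9) = -35.3 m north and -352.4 − (-335.4) = -17.0 m east.
Residual distance = √((-35.3)² + (-17.0)²) = 39.2 m.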